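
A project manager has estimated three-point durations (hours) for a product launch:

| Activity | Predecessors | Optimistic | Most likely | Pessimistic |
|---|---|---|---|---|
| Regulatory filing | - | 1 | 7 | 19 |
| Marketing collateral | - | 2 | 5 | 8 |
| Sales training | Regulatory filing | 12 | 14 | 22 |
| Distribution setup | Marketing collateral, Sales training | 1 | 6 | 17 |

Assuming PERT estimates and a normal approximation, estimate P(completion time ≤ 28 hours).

te_Regulatory filing = (1 + 4·7 + 19)/6 = 48/6 = 8; σ²_Regulatory filing = ((19−1)/6)² = 9.000
te_Marketing collateral = (2 + 4·5 + 8)/6 = 30/6 = 5; σ²_Marketing collateral = ((8−2)/6)² = 1.000
te_Sales training = (12 + 4·14 + 22)/6 = 90/6 = 15; σ²_Sales training = ((22−12)/6)² = 2.778
te_Distribution setup = (1 + 4·6 + 17)/6 = 42/6 = 7; σ²_Distribution setup = ((17−1)/6)² = 7.111

Forward pass:
ES_Regulatory filing = 0; EF_Regulatory filing = 8
ES_Marketing collateral = 0; EF_Marketing collateral = 5
ES_Sales training = 8; EF_Sales training = 8+15 = 23
ES_Distribution setup = max(EF_Marketing collateral=5, EF_Sales training=23) = 23; EF_Distribution setup = 23+7 = 30
Expected project duration μ = 30 hours. Critical path: Regulatory filing → Sales training → Distribution setup.

Variance along critical path = 9.000 + 2.778 + 7.111 = 18.889; σ = √18.889 = 4.346 hours.
Z = (28 − 30) / 4.346 = -0.460
P(T ≤ 28) = Φ(-0.460) ≈ 0.323

0.323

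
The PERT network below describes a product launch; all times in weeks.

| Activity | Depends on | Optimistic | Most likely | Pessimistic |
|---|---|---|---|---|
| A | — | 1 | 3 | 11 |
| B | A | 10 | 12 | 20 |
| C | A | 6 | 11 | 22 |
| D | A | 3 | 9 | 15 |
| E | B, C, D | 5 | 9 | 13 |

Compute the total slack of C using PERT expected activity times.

1 weeks

te_A = (1 + 4·3 + 11)/6 = 24/6 = 4
te_B = (10 + 4·12 + 20)/6 = 78/6 = 13
te_C = (6 + 4·11 + 22)/6 = 72/6 = 12
te_D = (3 + 4·9 + 15)/6 = 54/6 = 9
te_E = (5 + 4·9 + 13)/6 = 54/6 = 9

Forward pass:
ES_A = 0; EF_A = 4
ES_B = 4; EF_B = 4+13 = 17
ES_C = 4; EF_C = 4+12 = 16
ES_D = 4; EF_D = 4+9 = 13
ES_E = max(EF_B=17, EF_C=16, EF_D=13) = 17; EF_E = 17+9 = 26
Expected project duration μ = 26 weeks. Critical path: A → B → E.

Backward pass:
LF_E = 26; LS_E = 26−9 = 17
LF_D = LS_E = 17; LS_D = 17−9 = 8
LF_C = LS_E = 17; LS_C = 17−12 = 5
LF_B = LS_E = 17; LS_B = 17−13 = 4
LF_A = min(LS_B=4, LS_C=5, LS_D=8) = 4; LS_A = 4−4 = 0
Slack_C = LS_C − ES_C = 5 − 4 = 1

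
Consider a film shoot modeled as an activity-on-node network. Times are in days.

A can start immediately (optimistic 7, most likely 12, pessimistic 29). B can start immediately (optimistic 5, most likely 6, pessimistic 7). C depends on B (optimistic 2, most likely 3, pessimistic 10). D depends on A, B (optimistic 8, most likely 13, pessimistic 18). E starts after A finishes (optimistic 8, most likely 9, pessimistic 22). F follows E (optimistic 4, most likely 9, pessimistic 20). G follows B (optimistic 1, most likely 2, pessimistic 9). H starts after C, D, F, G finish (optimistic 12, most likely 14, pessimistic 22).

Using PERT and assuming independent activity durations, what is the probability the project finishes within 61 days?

te_A = (7 + 4·12 + 29)/6 = 84/6 = 14; σ²_A = ((29−7)/6)² = 13.444
te_B = (5 + 4·6 + 7)/6 = 36/6 = 6; σ²_B = ((7−5)/6)² = 0.111
te_C = (2 + 4·3 + 10)/6 = 24/6 = 4; σ²_C = ((10−2)/6)² = 1.778
te_D = (8 + 4·13 + 18)/6 = 78/6 = 13; σ²_D = ((18−8)/6)² = 2.778
te_E = (8 + 4·9 + 22)/6 = 66/6 = 11; σ²_E = ((22−8)/6)² = 5.444
te_F = (4 + 4·9 + 20)/6 = 60/6 = 10; σ²_F = ((20−4)/6)² = 7.111
te_G = (1 + 4·2 + 9)/6 = 18/6 = 3; σ²_G = ((9−1)/6)² = 1.778
te_H = (12 + 4·14 + 22)/6 = 90/6 = 15; σ²_H = ((22−12)/6)² = 2.778

Forward pass:
ES_A = 0; EF_A = 14
ES_B = 0; EF_B = 6
ES_C = 6; EF_C = 6+4 = 10
ES_D = max(EF_A=14, EF_B=6) = 14; EF_D = 14+13 = 27
ES_E = 14; EF_E = 14+11 = 25
ES_F = 25; EF_F = 25+10 = 35
ES_G = 6; EF_G = 6+3 = 9
ES_H = max(EF_C=10, EF_D=27, EF_F=35, EF_G=9) = 35; EF_H = 35+15 = 50
Expected project duration μ = 50 days. Critical path: A → E → F → H.

Variance along critical path = 13.444 + 5.444 + 7.111 + 2.778 = 28.778; σ = √28.778 = 5.364 days.
Z = (61 − 50) / 5.364 = 2.051
P(T ≤ 61) = Φ(2.051) ≈ 0.980

0.980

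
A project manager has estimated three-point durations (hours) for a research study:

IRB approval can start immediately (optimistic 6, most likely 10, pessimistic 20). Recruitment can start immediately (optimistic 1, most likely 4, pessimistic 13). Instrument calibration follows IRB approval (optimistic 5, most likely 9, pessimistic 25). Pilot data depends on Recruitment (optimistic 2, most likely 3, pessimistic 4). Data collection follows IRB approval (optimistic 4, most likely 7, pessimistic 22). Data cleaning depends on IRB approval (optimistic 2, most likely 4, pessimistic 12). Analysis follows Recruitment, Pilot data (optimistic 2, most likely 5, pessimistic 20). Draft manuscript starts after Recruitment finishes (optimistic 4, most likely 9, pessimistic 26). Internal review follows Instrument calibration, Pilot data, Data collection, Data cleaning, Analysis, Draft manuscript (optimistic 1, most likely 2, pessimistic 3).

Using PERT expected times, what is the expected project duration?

te_IRB approval = (6 + 4·10 + 20)/6 = 66/6 = 11
te_Recruitment = (1 + 4·4 + 13)/6 = 30/6 = 5
te_Instrument calibration = (5 + 4·9 + 25)/6 = 66/6 = 11
te_Pilot data = (2 + 4·3 + 4)/6 = 18/6 = 3
te_Data collection = (4 + 4·7 + 22)/6 = 54/6 = 9
te_Data cleaning = (2 + 4·4 + 12)/6 = 30/6 = 5
te_Analysis = (2 + 4·5 + 20)/6 = 42/6 = 7
te_Draft manuscript = (4 + 4·9 + 26)/6 = 66/6 = 11
te_Internal review = (1 + 4·2 + 3)/6 = 12/6 = 2

Forward pass:
ES_IRB approval = 0; EF_IRB approval = 11
ES_Recruitment = 0; EF_Recruitment = 5
ES_Instrument calibration = 11; EF_Instrument calibration = 11+11 = 22
ES_Pilot data = 5; EF_Pilot data = 5+3 = 8
ES_Data collection = 11; EF_Data collection = 11+9 = 20
ES_Data cleaning = 11; EF_Data cleaning = 11+5 = 16
ES_Analysis = max(EF_Recruitment=5, EF_Pilot data=8) = 8; EF_Analysis = 8+7 = 15
ES_Draft manuscript = 5; EF_Draft manuscript = 5+11 = 16
ES_Internal review = max(EF_Instrument calibration=22, EF_Pilot data=8, EF_Data collection=20, EF_Data cleaning=16, EF_Analysis=15, EF_Draft manuscript=16) = 22; EF_Internal review = 22+2 = 24
Expected project duration μ = 24 hours. Critical path: IRB approval → Instrument calibration → Internal review.

24 hours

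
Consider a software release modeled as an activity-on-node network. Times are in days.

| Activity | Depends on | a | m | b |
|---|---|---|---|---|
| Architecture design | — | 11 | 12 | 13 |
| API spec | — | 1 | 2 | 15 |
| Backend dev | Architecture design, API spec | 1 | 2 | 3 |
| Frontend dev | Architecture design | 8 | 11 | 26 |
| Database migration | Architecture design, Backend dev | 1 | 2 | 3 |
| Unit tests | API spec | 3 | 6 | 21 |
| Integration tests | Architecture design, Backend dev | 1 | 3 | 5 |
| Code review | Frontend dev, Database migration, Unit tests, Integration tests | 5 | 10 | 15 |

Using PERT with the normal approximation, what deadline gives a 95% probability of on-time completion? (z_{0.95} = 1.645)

40.7 days

te_Architecture design = (11 + 4·12 + 13)/6 = 72/6 = 12; σ²_Architecture design = ((13−11)/6)² = 0.111
te_API spec = (1 + 4·2 + 15)/6 = 24/6 = 4; σ²_API spec = ((15−1)/6)² = 5.444
te_Backend dev = (1 + 4·2 + 3)/6 = 12/6 = 2; σ²_Backend dev = ((3−1)/6)² = 0.111
te_Frontend dev = (8 + 4·11 + 26)/6 = 78/6 = 13; σ²_Frontend dev = ((26−8)/6)² = 9.000
te_Database migration = (1 + 4·2 + 3)/6 = 12/6 = 2; σ²_Database migration = ((3−1)/6)² = 0.111
te_Unit tests = (3 + 4·6 + 21)/6 = 48/6 = 8; σ²_Unit tests = ((21−3)/6)² = 9.000
te_Integration tests = (1 + 4·3 + 5)/6 = 18/6 = 3; σ²_Integration tests = ((5−1)/6)² = 0.444
te_Code review = (5 + 4·10 + 15)/6 = 60/6 = 10; σ²_Code review = ((15−5)/6)² = 2.778

Forward pass:
ES_Architecture design = 0; EF_Architecture design = 12
ES_API spec = 0; EF_API spec = 4
ES_Backend dev = max(EF_Architecture design=12, EF_API spec=4) = 12; EF_Backend dev = 12+2 = 14
ES_Frontend dev = 12; EF_Frontend dev = 12+13 = 25
ES_Database migration = max(EF_Architecture design=12, EF_Backend dev=14) = 14; EF_Database migration = 14+2 = 16
ES_Unit tests = 4; EF_Unit tests = 4+8 = 12
ES_Integration tests = max(EF_Architecture design=12, EF_Backend dev=14) = 14; EF_Integration tests = 14+3 = 17
ES_Code review = max(EF_Frontend dev=25, EF_Database migration=16, EF_Unit tests=12, EF_Integration tests=17) = 25; EF_Code review = 25+10 = 35
Expected project duration μ = 35 days. Critical path: Architecture design → Frontend dev → Code review.

Variance along critical path = 0.111 + 9.000 + 2.778 = 11.889; σ = 3.448 days.
D = μ + z·σ = 35 + 1.645·3.448 = 40.7 days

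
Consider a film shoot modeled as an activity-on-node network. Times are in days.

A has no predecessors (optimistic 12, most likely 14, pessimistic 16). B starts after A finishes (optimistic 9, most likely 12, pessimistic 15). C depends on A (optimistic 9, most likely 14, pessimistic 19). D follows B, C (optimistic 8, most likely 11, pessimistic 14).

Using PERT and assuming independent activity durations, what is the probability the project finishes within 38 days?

0.313

te_A = (12 + 4·14 + 16)/6 = 84/6 = 14; σ²_A = ((16−12)/6)² = 0.444
te_B = (9 + 4·12 + 15)/6 = 72/6 = 12; σ²_B = ((15−9)/6)² = 1.000
te_C = (9 + 4·14 + 19)/6 = 84/6 = 14; σ²_C = ((19−9)/6)² = 2.778
te_D = (8 + 4·11 + 14)/6 = 66/6 = 11; σ²_D = ((14−8)/6)² = 1.000

Forward pass:
ES_A = 0; EF_A = 14
ES_B = 14; EF_B = 14+12 = 26
ES_C = 14; EF_C = 14+14 = 28
ES_D = max(EF_B=26, EF_C=28) = 28; EF_D = 28+11 = 39
Expected project duration μ = 39 days. Critical path: A → C → D.

Variance along critical path = 0.444 + 2.778 + 1.000 = 4.222; σ = √4.222 = 2.055 days.
Z = (38 − 39) / 2.055 = -0.487
P(T ≤ 38) = Φ(-0.487) ≈ 0.313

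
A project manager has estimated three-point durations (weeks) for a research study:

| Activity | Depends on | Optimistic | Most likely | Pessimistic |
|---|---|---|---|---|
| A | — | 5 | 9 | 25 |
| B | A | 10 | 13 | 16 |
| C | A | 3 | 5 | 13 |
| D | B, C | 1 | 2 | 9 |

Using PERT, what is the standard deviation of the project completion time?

te_A = (5 + 4·9 + 25)/6 = 66/6 = 11; σ²_A = ((25−5)/6)² = 11.111
te_B = (10 + 4·13 + 16)/6 = 78/6 = 13; σ²_B = ((16−10)/6)² = 1.000
te_C = (3 + 4·5 + 13)/6 = 36/6 = 6; σ²_C = ((13−3)/6)² = 2.778
te_D = (1 + 4·2 + 9)/6 = 18/6 = 3; σ²_D = ((9−1)/6)² = 1.778

Forward pass:
ES_A = 0; EF_A = 11
ES_B = 11; EF_B = 11+13 = 24
ES_C = 11; EF_C = 11+6 = 17
ES_D = max(EF_B=24, EF_C=17) = 24; EF_D = 24+3 = 27
Expected project duration μ = 27 weeks. Critical path: A → B → D.

Variance along critical path = 11.111 + 1.000 + 1.778 = 13.889
σ = √13.889 = 3.727 weeks

3.73 weeks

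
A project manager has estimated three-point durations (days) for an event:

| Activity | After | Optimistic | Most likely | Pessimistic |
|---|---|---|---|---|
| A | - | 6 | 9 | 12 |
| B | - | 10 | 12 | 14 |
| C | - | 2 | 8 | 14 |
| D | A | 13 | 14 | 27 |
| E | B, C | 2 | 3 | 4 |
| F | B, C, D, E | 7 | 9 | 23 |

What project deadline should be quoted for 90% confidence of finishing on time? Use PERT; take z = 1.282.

te_A = (6 + 4·9 + 12)/6 = 54/6 = 9; σ²_A = ((12−6)/6)² = 1.000
te_B = (10 + 4·12 + 14)/6 = 72/6 = 12; σ²_B = ((14−10)/6)² = 0.444
te_C = (2 + 4·8 + 14)/6 = 48/6 = 8; σ²_C = ((14−2)/6)² = 4.000
te_D = (13 + 4·14 + 27)/6 = 96/6 = 16; σ²_D = ((27−13)/6)² = 5.444
te_E = (2 + 4·3 + 4)/6 = 18/6 = 3; σ²_E = ((4−2)/6)² = 0.111
te_F = (7 + 4·9 + 23)/6 = 66/6 = 11; σ²_F = ((23−7)/6)² = 7.111

Forward pass:
ES_A = 0; EF_A = 9
ES_B = 0; EF_B = 12
ES_C = 0; EF_C = 8
ES_D = 9; EF_D = 9+16 = 25
ES_E = max(EF_B=12, EF_C=8) = 12; EF_E = 12+3 = 15
ES_F = max(EF_B=12, EF_C=8, EF_D=25, EF_E=15) = 25; EF_F = 25+11 = 36
Expected project duration μ = 36 days. Critical path: A → D → F.

Variance along critical path = 1.000 + 5.444 + 7.111 = 13.556; σ = 3.682 days.
D = μ + z·σ = 36 + 1.282·3.682 = 40.7 days

40.7 days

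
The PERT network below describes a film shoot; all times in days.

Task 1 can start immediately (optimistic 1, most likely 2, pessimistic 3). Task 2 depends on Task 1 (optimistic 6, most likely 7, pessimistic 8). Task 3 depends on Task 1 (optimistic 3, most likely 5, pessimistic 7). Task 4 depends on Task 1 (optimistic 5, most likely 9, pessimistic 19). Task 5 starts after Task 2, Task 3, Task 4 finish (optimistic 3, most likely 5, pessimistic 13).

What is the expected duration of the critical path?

18 days

te_Task 1 = (1 + 4·2 + 3)/6 = 12/6 = 2
te_Task 2 = (6 + 4·7 + 8)/6 = 42/6 = 7
te_Task 3 = (3 + 4·5 + 7)/6 = 30/6 = 5
te_Task 4 = (5 + 4·9 + 19)/6 = 60/6 = 10
te_Task 5 = (3 + 4·5 + 13)/6 = 36/6 = 6

Forward pass:
ES_Task 1 = 0; EF_Task 1 = 2
ES_Task 2 = 2; EF_Task 2 = 2+7 = 9
ES_Task 3 = 2; EF_Task 3 = 2+5 = 7
ES_Task 4 = 2; EF_Task 4 = 2+10 = 12
ES_Task 5 = max(EF_Task 2=9, EF_Task 3=7, EF_Task 4=12) = 12; EF_Task 5 = 12+6 = 18
Expected project duration μ = 18 days. Critical path: Task 1 → Task 4 → Task 5.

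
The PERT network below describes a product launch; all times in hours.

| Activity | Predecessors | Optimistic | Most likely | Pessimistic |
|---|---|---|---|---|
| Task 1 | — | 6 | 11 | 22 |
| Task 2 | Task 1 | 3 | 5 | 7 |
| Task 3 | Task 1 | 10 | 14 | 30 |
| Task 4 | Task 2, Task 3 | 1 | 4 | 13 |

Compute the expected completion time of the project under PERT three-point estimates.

33 hours

te_Task 1 = (6 + 4·11 + 22)/6 = 72/6 = 12
te_Task 2 = (3 + 4·5 + 7)/6 = 30/6 = 5
te_Task 3 = (10 + 4·14 + 30)/6 = 96/6 = 16
te_Task 4 = (1 + 4·4 + 13)/6 = 30/6 = 5

Forward pass:
ES_Task 1 = 0; EF_Task 1 = 12
ES_Task 2 = 12; EF_Task 2 = 12+5 = 17
ES_Task 3 = 12; EF_Task 3 = 12+16 = 28
ES_Task 4 = max(EF_Task 2=17, EF_Task 3=28) = 28; EF_Task 4 = 28+5 = 33
Expected project duration μ = 33 hours. Critical path: Task 1 → Task 3 → Task 4.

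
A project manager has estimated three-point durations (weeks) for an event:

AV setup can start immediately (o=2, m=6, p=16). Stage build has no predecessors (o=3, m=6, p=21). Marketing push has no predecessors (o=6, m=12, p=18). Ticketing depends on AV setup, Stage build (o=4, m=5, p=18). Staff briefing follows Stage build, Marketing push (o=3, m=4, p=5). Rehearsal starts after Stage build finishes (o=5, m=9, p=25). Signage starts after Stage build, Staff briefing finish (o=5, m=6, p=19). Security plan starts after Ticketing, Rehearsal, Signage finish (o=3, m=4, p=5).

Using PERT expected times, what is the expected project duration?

28 weeks

te_AV setup = (2 + 4·6 + 16)/6 = 42/6 = 7
te_Stage build = (3 + 4·6 + 21)/6 = 48/6 = 8
te_Marketing push = (6 + 4·12 + 18)/6 = 72/6 = 12
te_Ticketing = (4 + 4·5 + 18)/6 = 42/6 = 7
te_Staff briefing = (3 + 4·4 + 5)/6 = 24/6 = 4
te_Rehearsal = (5 + 4·9 + 25)/6 = 66/6 = 11
te_Signage = (5 + 4·6 + 19)/6 = 48/6 = 8
te_Security plan = (3 + 4·4 + 5)/6 = 24/6 = 4

Forward pass:
ES_AV setup = 0; EF_AV setup = 7
ES_Stage build = 0; EF_Stage build = 8
ES_Marketing push = 0; EF_Marketing push = 12
ES_Ticketing = max(EF_AV setup=7, EF_Stage build=8) = 8; EF_Ticketing = 8+7 = 15
ES_Staff briefing = max(EF_Stage build=8, EF_Marketing push=12) = 12; EF_Staff briefing = 12+4 = 16
ES_Rehearsal = 8; EF_Rehearsal = 8+11 = 19
ES_Signage = max(EF_Stage build=8, EF_Staff briefing=16) = 16; EF_Signage = 16+8 = 24
ES_Security plan = max(EF_Ticketing=15, EF_Rehearsal=19, EF_Signage=24) = 24; EF_Security plan = 24+4 = 28
Expected project duration μ = 28 weeks. Critical path: Marketing push → Staff briefing → Signage → Security plan.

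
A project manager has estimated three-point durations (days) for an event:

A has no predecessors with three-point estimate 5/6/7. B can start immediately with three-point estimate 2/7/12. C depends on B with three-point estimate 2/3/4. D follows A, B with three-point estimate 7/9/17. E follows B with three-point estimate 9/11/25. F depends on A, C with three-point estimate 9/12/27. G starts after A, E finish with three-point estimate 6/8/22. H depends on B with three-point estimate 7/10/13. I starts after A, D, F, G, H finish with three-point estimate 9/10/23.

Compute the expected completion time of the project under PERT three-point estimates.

42 days

te_A = (5 + 4·6 + 7)/6 = 36/6 = 6
te_B = (2 + 4·7 + 12)/6 = 42/6 = 7
te_C = (2 + 4·3 + 4)/6 = 18/6 = 3
te_D = (7 + 4·9 + 17)/6 = 60/6 = 10
te_E = (9 + 4·11 + 25)/6 = 78/6 = 13
te_F = (9 + 4·12 + 27)/6 = 84/6 = 14
te_G = (6 + 4·8 + 22)/6 = 60/6 = 10
te_H = (7 + 4·10 + 13)/6 = 60/6 = 10
te_I = (9 + 4·10 + 23)/6 = 72/6 = 12

Forward pass:
ES_A = 0; EF_A = 6
ES_B = 0; EF_B = 7
ES_C = 7; EF_C = 7+3 = 10
ES_D = max(EF_A=6, EF_B=7) = 7; EF_D = 7+10 = 17
ES_E = 7; EF_E = 7+13 = 20
ES_F = max(EF_A=6, EF_C=10) = 10; EF_F = 10+14 = 24
ES_G = max(EF_A=6, EF_E=20) = 20; EF_G = 20+10 = 30
ES_H = 7; EF_H = 7+10 = 17
ES_I = max(EF_A=6, EF_D=17, EF_F=24, EF_G=30, EF_H=17) = 30; EF_I = 30+12 = 42
Expected project duration μ = 42 days. Critical path: B → E → G → I.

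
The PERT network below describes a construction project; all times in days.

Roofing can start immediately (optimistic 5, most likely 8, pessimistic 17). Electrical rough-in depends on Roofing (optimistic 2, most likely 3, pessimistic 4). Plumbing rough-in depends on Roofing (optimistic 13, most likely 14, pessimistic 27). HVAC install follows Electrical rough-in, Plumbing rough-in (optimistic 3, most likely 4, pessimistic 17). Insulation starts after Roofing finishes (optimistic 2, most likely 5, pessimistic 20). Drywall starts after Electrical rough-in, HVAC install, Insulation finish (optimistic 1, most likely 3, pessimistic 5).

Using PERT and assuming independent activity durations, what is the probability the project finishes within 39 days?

te_Roofing = (5 + 4·8 + 17)/6 = 54/6 = 9; σ²_Roofing = ((17−5)/6)² = 4.000
te_Electrical rough-in = (2 + 4·3 + 4)/6 = 18/6 = 3; σ²_Electrical rough-in = ((4−2)/6)² = 0.111
te_Plumbing rough-in = (13 + 4·14 + 27)/6 = 96/6 = 16; σ²_Plumbing rough-in = ((27−13)/6)² = 5.444
te_HVAC install = (3 + 4·4 + 17)/6 = 36/6 = 6; σ²_HVAC install = ((17−3)/6)² = 5.444
te_Insulation = (2 + 4·5 + 20)/6 = 42/6 = 7; σ²_Insulation = ((20−2)/6)² = 9.000
te_Drywall = (1 + 4·3 + 5)/6 = 18/6 = 3; σ²_Drywall = ((5−1)/6)² = 0.444

Forward pass:
ES_Roofing = 0; EF_Roofing = 9
ES_Electrical rough-in = 9; EF_Electrical rough-in = 9+3 = 12
ES_Plumbing rough-in = 9; EF_Plumbing rough-in = 9+16 = 25
ES_HVAC install = max(EF_Electrical rough-in=12, EF_Plumbing rough-in=25) = 25; EF_HVAC install = 25+6 = 31
ES_Insulation = 9; EF_Insulation = 9+7 = 16
ES_Drywall = max(EF_Electrical rough-in=12, EF_HVAC install=31, EF_Insulation=16) = 31; EF_Drywall = 31+3 = 34
Expected project duration μ = 34 days. Critical path: Roofing → Plumbing rough-in → HVAC install → Drywall.

Variance along critical path = 4.000 + 5.444 + 5.444 + 0.444 = 15.333; σ = √15.333 = 3.916 days.
Z = (39 − 34) / 3.916 = 1.277
P(T ≤ 39) = Φ(1.277) ≈ 0.899

0.899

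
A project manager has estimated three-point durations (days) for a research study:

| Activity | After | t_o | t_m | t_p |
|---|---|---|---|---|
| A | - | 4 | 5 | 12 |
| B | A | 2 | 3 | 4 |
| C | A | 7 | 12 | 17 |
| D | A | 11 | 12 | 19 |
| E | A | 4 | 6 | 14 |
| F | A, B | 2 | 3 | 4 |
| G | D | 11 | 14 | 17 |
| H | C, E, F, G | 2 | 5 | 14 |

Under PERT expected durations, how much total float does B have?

21 days

te_A = (4 + 4·5 + 12)/6 = 36/6 = 6
te_B = (2 + 4·3 + 4)/6 = 18/6 = 3
te_C = (7 + 4·12 + 17)/6 = 72/6 = 12
te_D = (11 + 4·12 + 19)/6 = 78/6 = 13
te_E = (4 + 4·6 + 14)/6 = 42/6 = 7
te_F = (2 + 4·3 + 4)/6 = 18/6 = 3
te_G = (11 + 4·14 + 17)/6 = 84/6 = 14
te_H = (2 + 4·5 + 14)/6 = 36/6 = 6

Forward pass:
ES_A = 0; EF_A = 6
ES_B = 6; EF_B = 6+3 = 9
ES_C = 6; EF_C = 6+12 = 18
ES_D = 6; EF_D = 6+13 = 19
ES_E = 6; EF_E = 6+7 = 13
ES_F = max(EF_A=6, EF_B=9) = 9; EF_F = 9+3 = 12
ES_G = 19; EF_G = 19+14 = 33
ES_H = max(EF_C=18, EF_E=13, EF_F=12, EF_G=33) = 33; EF_H = 33+6 = 39
Expected project duration μ = 39 days. Critical path: A → D → G → H.

Backward pass:
LF_H = 39; LS_H = 39−6 = 33
LF_G = LS_H = 33; LS_G = 33−14 = 19
LF_F = LS_H = 33; LS_F = 33−3 = 30
LF_E = LS_H = 33; LS_E = 33−7 = 26
LF_D = LS_G = 19; LS_D = 19−13 = 6
LF_C = LS_H = 33; LS_C = 33−12 = 21
LF_B = LS_F = 30; LS_B = 30−3 = 27
LF_A = min(LS_B=27, LS_C=21, LS_D=6, LS_E=26, LS_F=30) = 6; LS_A = 6−6 = 0
Slack_B = LS_B − ES_B = 27 − 6 = 21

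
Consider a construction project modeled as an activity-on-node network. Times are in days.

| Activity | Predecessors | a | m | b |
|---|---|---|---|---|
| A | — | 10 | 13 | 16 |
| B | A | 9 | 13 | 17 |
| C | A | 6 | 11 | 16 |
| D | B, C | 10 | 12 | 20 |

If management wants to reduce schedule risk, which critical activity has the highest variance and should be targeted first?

te_A = (10 + 4·13 + 16)/6 = 78/6 = 13; σ²_A = ((16−10)/6)² = 1.000
te_B = (9 + 4·13 + 17)/6 = 78/6 = 13; σ²_B = ((17−9)/6)² = 1.778
te_C = (6 + 4·11 + 16)/6 = 66/6 = 11; σ²_C = ((16−6)/6)² = 2.778
te_D = (10 + 4·12 + 20)/6 = 78/6 = 13; σ²_D = ((20−10)/6)² = 2.778

Forward pass:
ES_A = 0; EF_A = 13
ES_B = 13; EF_B = 13+13 = 26
ES_C = 13; EF_C = 13+11 = 24
ES_D = max(EF_B=26, EF_C=24) = 26; EF_D = 26+13 = 39
Expected project duration μ = 39 days. Critical path: A → B → D.

Variances on critical path: σ²_A=1.000, σ²_B=1.778, σ²_D=2.778.
Largest is σ²_D = 2.778.

D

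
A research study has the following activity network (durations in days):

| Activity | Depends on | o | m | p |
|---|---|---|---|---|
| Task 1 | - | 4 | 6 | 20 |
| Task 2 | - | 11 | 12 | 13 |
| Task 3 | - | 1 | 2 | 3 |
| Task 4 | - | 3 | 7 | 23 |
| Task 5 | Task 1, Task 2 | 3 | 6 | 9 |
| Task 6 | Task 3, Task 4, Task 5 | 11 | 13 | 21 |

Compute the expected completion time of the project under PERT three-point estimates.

32 days

te_Task 1 = (4 + 4·6 + 20)/6 = 48/6 = 8
te_Task 2 = (11 + 4·12 + 13)/6 = 72/6 = 12
te_Task 3 = (1 + 4·2 + 3)/6 = 12/6 = 2
te_Task 4 = (3 + 4·7 + 23)/6 = 54/6 = 9
te_Task 5 = (3 + 4·6 + 9)/6 = 36/6 = 6
te_Task 6 = (11 + 4·13 + 21)/6 = 84/6 = 14

Forward pass:
ES_Task 1 = 0; EF_Task 1 = 8
ES_Task 2 = 0; EF_Task 2 = 12
ES_Task 3 = 0; EF_Task 3 = 2
ES_Task 4 = 0; EF_Task 4 = 9
ES_Task 5 = max(EF_Task 1=8, EF_Task 2=12) = 12; EF_Task 5 = 12+6 = 18
ES_Task 6 = max(EF_Task 3=2, EF_Task 4=9, EF_Task 5=18) = 18; EF_Task 6 = 18+14 = 32
Expected project duration μ = 32 days. Critical path: Task 2 → Task 5 → Task 6.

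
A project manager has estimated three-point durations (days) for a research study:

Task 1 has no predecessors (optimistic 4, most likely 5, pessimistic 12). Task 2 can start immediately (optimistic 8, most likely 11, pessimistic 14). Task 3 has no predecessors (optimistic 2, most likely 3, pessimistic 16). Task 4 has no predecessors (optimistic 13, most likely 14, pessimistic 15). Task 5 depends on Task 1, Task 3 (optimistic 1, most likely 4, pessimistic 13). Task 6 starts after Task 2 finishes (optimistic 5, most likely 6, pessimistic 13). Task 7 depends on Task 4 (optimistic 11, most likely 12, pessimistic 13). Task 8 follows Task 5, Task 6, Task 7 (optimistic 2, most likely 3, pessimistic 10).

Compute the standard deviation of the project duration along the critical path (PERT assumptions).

1.41 days

te_Task 1 = (4 + 4·5 + 12)/6 = 36/6 = 6; σ²_Task 1 = ((12−4)/6)² = 1.778
te_Task 2 = (8 + 4·11 + 14)/6 = 66/6 = 11; σ²_Task 2 = ((14−8)/6)² = 1.000
te_Task 3 = (2 + 4·3 + 16)/6 = 30/6 = 5; σ²_Task 3 = ((16−2)/6)² = 5.444
te_Task 4 = (13 + 4·14 + 15)/6 = 84/6 = 14; σ²_Task 4 = ((15−13)/6)² = 0.111
te_Task 5 = (1 + 4·4 + 13)/6 = 30/6 = 5; σ²_Task 5 = ((13−1)/6)² = 4.000
te_Task 6 = (5 + 4·6 + 13)/6 = 42/6 = 7; σ²_Task 6 = ((13−5)/6)² = 1.778
te_Task 7 = (11 + 4·12 + 13)/6 = 72/6 = 12; σ²_Task 7 = ((13−11)/6)² = 0.111
te_Task 8 = (2 + 4·3 + 10)/6 = 24/6 = 4; σ²_Task 8 = ((10−2)/6)² = 1.778

Forward pass:
ES_Task 1 = 0; EF_Task 1 = 6
ES_Task 2 = 0; EF_Task 2 = 11
ES_Task 3 = 0; EF_Task 3 = 5
ES_Task 4 = 0; EF_Task 4 = 14
ES_Task 5 = max(EF_Task 1=6, EF_Task 3=5) = 6; EF_Task 5 = 6+5 = 11
ES_Task 6 = 11; EF_Task 6 = 11+7 = 18
ES_Task 7 = 14; EF_Task 7 = 14+12 = 26
ES_Task 8 = max(EF_Task 5=11, EF_Task 6=18, EF_Task 7=26) = 26; EF_Task 8 = 26+4 = 30
Expected project duration μ = 30 days. Critical path: Task 4 → Task 7 → Task 8.

Variance along critical path = 0.111 + 0.111 + 1.778 = 2.000
σ = √2.000 = 1.414 days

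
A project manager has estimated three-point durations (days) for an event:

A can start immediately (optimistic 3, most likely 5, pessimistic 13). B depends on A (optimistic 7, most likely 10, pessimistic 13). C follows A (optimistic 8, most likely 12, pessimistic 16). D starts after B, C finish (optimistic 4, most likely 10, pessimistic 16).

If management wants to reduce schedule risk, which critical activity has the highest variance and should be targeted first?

te_A = (3 + 4·5 + 13)/6 = 36/6 = 6; σ²_A = ((13−3)/6)² = 2.778
te_B = (7 + 4·10 + 13)/6 = 60/6 = 10; σ²_B = ((13−7)/6)² = 1.000
te_C = (8 + 4·12 + 16)/6 = 72/6 = 12; σ²_C = ((16−8)/6)² = 1.778
te_D = (4 + 4·10 + 16)/6 = 60/6 = 10; σ²_D = ((16−4)/6)² = 4.000

Forward pass:
ES_A = 0; EF_A = 6
ES_B = 6; EF_B = 6+10 = 16
ES_C = 6; EF_C = 6+12 = 18
ES_D = max(EF_B=16, EF_C=18) = 18; EF_D = 18+10 = 28
Expected project duration μ = 28 days. Critical path: A → C → D.

Variances on critical path: σ²_A=2.778, σ²_C=1.778, σ²_D=4.000.
Largest is σ²_D = 4.000.

D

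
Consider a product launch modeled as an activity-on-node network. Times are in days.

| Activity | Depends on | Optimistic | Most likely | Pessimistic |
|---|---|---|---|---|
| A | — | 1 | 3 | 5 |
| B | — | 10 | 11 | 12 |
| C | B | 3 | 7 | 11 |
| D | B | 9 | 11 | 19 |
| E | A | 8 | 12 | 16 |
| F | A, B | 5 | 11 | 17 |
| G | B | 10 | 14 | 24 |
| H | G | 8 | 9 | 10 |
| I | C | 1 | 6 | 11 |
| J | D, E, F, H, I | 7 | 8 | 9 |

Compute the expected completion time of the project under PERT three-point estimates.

te_A = (1 + 4·3 + 5)/6 = 18/6 = 3
te_B = (10 + 4·11 + 12)/6 = 66/6 = 11
te_C = (3 + 4·7 + 11)/6 = 42/6 = 7
te_D = (9 + 4·11 + 19)/6 = 72/6 = 12
te_E = (8 + 4·12 + 16)/6 = 72/6 = 12
te_F = (5 + 4·11 + 17)/6 = 66/6 = 11
te_G = (10 + 4·14 + 24)/6 = 90/6 = 15
te_H = (8 + 4·9 + 10)/6 = 54/6 = 9
te_I = (1 + 4·6 + 11)/6 = 36/6 = 6
te_J = (7 + 4·8 + 9)/6 = 48/6 = 8

Forward pass:
ES_A = 0; EF_A = 3
ES_B = 0; EF_B = 11
ES_C = 11; EF_C = 11+7 = 18
ES_D = 11; EF_D = 11+12 = 23
ES_E = 3; EF_E = 3+12 = 15
ES_F = max(EF_A=3, EF_B=11) = 11; EF_F = 11+11 = 22
ES_G = 11; EF_G = 11+15 = 26
ES_H = 26; EF_H = 26+9 = 35
ES_I = 18; EF_I = 18+6 = 24
ES_J = max(EF_D=23, EF_E=15, EF_F=22, EF_H=35, EF_I=24) = 35; EF_J = 35+8 = 43
Expected project duration μ = 43 days. Critical path: B → G → H → J.

43 days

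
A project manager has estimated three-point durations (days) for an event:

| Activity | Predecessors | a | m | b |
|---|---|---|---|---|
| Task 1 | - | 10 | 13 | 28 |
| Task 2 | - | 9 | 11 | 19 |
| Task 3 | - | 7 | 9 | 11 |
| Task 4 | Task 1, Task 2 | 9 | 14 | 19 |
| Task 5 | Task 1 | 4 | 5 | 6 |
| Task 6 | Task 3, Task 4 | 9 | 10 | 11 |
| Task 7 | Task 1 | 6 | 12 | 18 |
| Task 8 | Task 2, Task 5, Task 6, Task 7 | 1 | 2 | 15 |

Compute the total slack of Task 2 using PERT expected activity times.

3 days

te_Task 1 = (10 + 4·13 + 28)/6 = 90/6 = 15
te_Task 2 = (9 + 4·11 + 19)/6 = 72/6 = 12
te_Task 3 = (7 + 4·9 + 11)/6 = 54/6 = 9
te_Task 4 = (9 + 4·14 + 19)/6 = 84/6 = 14
te_Task 5 = (4 + 4·5 + 6)/6 = 30/6 = 5
te_Task 6 = (9 + 4·10 + 11)/6 = 60/6 = 10
te_Task 7 = (6 + 4·12 + 18)/6 = 72/6 = 12
te_Task 8 = (1 + 4·2 + 15)/6 = 24/6 = 4

Forward pass:
ES_Task 1 = 0; EF_Task 1 = 15
ES_Task 2 = 0; EF_Task 2 = 12
ES_Task 3 = 0; EF_Task 3 = 9
ES_Task 4 = max(EF_Task 1=15, EF_Task 2=12) = 15; EF_Task 4 = 15+14 = 29
ES_Task 5 = 15; EF_Task 5 = 15+5 = 20
ES_Task 6 = max(EF_Task 3=9, EF_Task 4=29) = 29; EF_Task 6 = 29+10 = 39
ES_Task 7 = 15; EF_Task 7 = 15+12 = 27
ES_Task 8 = max(EF_Task 2=12, EF_Task 5=20, EF_Task 6=39, EF_Task 7=27) = 39; EF_Task 8 = 39+4 = 43
Expected project duration μ = 43 days. Critical path: Task 1 → Task 4 → Task 6 → Task 8.

Backward pass:
LF_Task 8 = 43; LS_Task 8 = 43−4 = 39
LF_Task 7 = LS_Task 8 = 39; LS_Task 7 = 39−12 = 27
LF_Task 6 = LS_Task 8 = 39; LS_Task 6 = 39−10 = 29
LF_Task 5 = LS_Task 8 = 39; LS_Task 5 = 39−5 = 34
LF_Task 4 = LS_Task 6 = 29; LS_Task 4 = 29−14 = 15
LF_Task 3 = LS_Task 6 = 29; LS_Task 3 = 29−9 = 20
LF_Task 2 = min(LS_Task 4=15, LS_Task 8=39) = 15; LS_Task 2 = 15−12 = 3
LF_Task 1 = min(LS_Task 4=15, LS_Task 5=34, LS_Task 7=27) = 15; LS_Task 1 = 15−15 = 0
Slack_Task 2 = LS_Task 2 − ES_Task 2 = 3 − 0 = 3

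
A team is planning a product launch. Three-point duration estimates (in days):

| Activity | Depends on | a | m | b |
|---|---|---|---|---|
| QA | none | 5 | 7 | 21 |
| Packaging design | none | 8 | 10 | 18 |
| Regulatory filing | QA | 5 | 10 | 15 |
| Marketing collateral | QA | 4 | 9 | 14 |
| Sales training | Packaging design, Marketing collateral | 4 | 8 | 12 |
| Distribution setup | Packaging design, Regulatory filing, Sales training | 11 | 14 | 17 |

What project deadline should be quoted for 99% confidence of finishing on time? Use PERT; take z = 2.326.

te_QA = (5 + 4·7 + 21)/6 = 54/6 = 9; σ²_QA = ((21−5)/6)² = 7.111
te_Packaging design = (8 + 4·10 + 18)/6 = 66/6 = 11; σ²_Packaging design = ((18−8)/6)² = 2.778
te_Regulatory filing = (5 + 4·10 + 15)/6 = 60/6 = 10; σ²_Regulatory filing = ((15−5)/6)² = 2.778
te_Marketing collateral = (4 + 4·9 + 14)/6 = 54/6 = 9; σ²_Marketing collateral = ((14−4)/6)² = 2.778
te_Sales training = (4 + 4·8 + 12)/6 = 48/6 = 8; σ²_Sales training = ((12−4)/6)² = 1.778
te_Distribution setup = (11 + 4·14 + 17)/6 = 84/6 = 14; σ²_Distribution setup = ((17−11)/6)² = 1.000

Forward pass:
ES_QA = 0; EF_QA = 9
ES_Packaging design = 0; EF_Packaging design = 11
ES_Regulatory filing = 9; EF_Regulatory filing = 9+10 = 19
ES_Marketing collateral = 9; EF_Marketing collateral = 9+9 = 18
ES_Sales training = max(EF_Packaging design=11, EF_Marketing collateral=18) = 18; EF_Sales training = 18+8 = 26
ES_Distribution setup = max(EF_Packaging design=11, EF_Regulatory filing=19, EF_Sales training=26) = 26; EF_Distribution setup = 26+14 = 40
Expected project duration μ = 40 days. Critical path: QA → Marketing collateral → Sales training → Distribution setup.

Variance along critical path = 7.111 + 2.778 + 1.778 + 1.000 = 12.667; σ = 3.559 days.
D = μ + z·σ = 40 + 2.326·3.559 = 48.3 days

48.3 days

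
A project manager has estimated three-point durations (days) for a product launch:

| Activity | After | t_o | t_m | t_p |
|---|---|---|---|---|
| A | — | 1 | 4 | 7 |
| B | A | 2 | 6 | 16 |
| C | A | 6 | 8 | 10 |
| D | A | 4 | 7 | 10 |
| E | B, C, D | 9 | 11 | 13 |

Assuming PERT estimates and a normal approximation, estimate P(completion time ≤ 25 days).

0.927

te_A = (1 + 4·4 + 7)/6 = 24/6 = 4; σ²_A = ((7−1)/6)² = 1.000
te_B = (2 + 4·6 + 16)/6 = 42/6 = 7; σ²_B = ((16−2)/6)² = 5.444
te_C = (6 + 4·8 + 10)/6 = 48/6 = 8; σ²_C = ((10−6)/6)² = 0.444
te_D = (4 + 4·7 + 10)/6 = 42/6 = 7; σ²_D = ((10−4)/6)² = 1.000
te_E = (9 + 4·11 + 13)/6 = 66/6 = 11; σ²_E = ((13−9)/6)² = 0.444

Forward pass:
ES_A = 0; EF_A = 4
ES_B = 4; EF_B = 4+7 = 11
ES_C = 4; EF_C = 4+8 = 12
ES_D = 4; EF_D = 4+7 = 11
ES_E = max(EF_B=11, EF_C=12, EF_D=11) = 12; EF_E = 12+11 = 23
Expected project duration μ = 23 days. Critical path: A → C → E.

Variance along critical path = 1.000 + 0.444 + 0.444 = 1.889; σ = √1.889 = 1.374 days.
Z = (25 − 23) / 1.374 = 1.455
P(T ≤ 25) = Φ(1.455) ≈ 0.927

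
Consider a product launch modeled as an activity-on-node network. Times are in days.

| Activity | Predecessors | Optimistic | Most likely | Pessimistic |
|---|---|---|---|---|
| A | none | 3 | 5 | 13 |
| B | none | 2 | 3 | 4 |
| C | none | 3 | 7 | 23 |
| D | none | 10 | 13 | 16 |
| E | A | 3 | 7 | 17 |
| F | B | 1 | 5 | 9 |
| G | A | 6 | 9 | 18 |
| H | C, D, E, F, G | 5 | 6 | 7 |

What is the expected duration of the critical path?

te_A = (3 + 4·5 + 13)/6 = 36/6 = 6
te_B = (2 + 4·3 + 4)/6 = 18/6 = 3
te_C = (3 + 4·7 + 23)/6 = 54/6 = 9
te_D = (10 + 4·13 + 16)/6 = 78/6 = 13
te_E = (3 + 4·7 + 17)/6 = 48/6 = 8
te_F = (1 + 4·5 + 9)/6 = 30/6 = 5
te_G = (6 + 4·9 + 18)/6 = 60/6 = 10
te_H = (5 + 4·6 + 7)/6 = 36/6 = 6

Forward pass:
ES_A = 0; EF_A = 6
ES_B = 0; EF_B = 3
ES_C = 0; EF_C = 9
ES_D = 0; EF_D = 13
ES_E = 6; EF_E = 6+8 = 14
ES_F = 3; EF_F = 3+5 = 8
ES_G = 6; EF_G = 6+10 = 16
ES_H = max(EF_C=9, EF_D=13, EF_E=14, EF_F=8, EF_G=16) = 16; EF_H = 16+6 = 22
Expected project duration μ = 22 days. Critical path: A → G → H.

22 days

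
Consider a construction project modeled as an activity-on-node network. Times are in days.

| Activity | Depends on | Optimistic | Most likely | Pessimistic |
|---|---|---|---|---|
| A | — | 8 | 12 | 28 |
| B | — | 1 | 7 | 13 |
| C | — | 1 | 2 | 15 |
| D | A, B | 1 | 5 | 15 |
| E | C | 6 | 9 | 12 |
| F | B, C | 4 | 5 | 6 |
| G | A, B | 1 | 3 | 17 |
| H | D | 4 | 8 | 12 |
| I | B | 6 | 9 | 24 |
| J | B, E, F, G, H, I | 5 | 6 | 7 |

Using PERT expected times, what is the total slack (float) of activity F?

16 days

te_A = (8 + 4·12 + 28)/6 = 84/6 = 14
te_B = (1 + 4·7 + 13)/6 = 42/6 = 7
te_C = (1 + 4·2 + 15)/6 = 24/6 = 4
te_D = (1 + 4·5 + 15)/6 = 36/6 = 6
te_E = (6 + 4·9 + 12)/6 = 54/6 = 9
te_F = (4 + 4·5 + 6)/6 = 30/6 = 5
te_G = (1 + 4·3 + 17)/6 = 30/6 = 5
te_H = (4 + 4·8 + 12)/6 = 48/6 = 8
te_I = (6 + 4·9 + 24)/6 = 66/6 = 11
te_J = (5 + 4·6 + 7)/6 = 36/6 = 6

Forward pass:
ES_A = 0; EF_A = 14
ES_B = 0; EF_B = 7
ES_C = 0; EF_C = 4
ES_D = max(EF_A=14, EF_B=7) = 14; EF_D = 14+6 = 20
ES_E = 4; EF_E = 4+9 = 13
ES_F = max(EF_B=7, EF_C=4) = 7; EF_F = 7+5 = 12
ES_G = max(EF_A=14, EF_B=7) = 14; EF_G = 14+5 = 19
ES_H = 20; EF_H = 20+8 = 28
ES_I = 7; EF_I = 7+11 = 18
ES_J = max(EF_B=7, EF_E=13, EF_F=12, EF_G=19, EF_H=28, EF_I=18) = 28; EF_J = 28+6 = 34
Expected project duration μ = 34 days. Critical path: A → D → H → J.

Backward pass:
LF_J = 34; LS_J = 34−6 = 28
LF_I = LS_J = 28; LS_I = 28−11 = 17
LF_H = LS_J = 28; LS_H = 28−8 = 20
LF_G = LS_J = 28; LS_G = 28−5 = 23
LF_F = LS_J = 28; LS_F = 28−5 = 23
LF_E = LS_J = 28; LS_E = 28−9 = 19
LF_D = LS_H = 20; LS_D = 20−6 = 14
LF_C = min(LS_E=19, LS_F=23) = 19; LS_C = 19−4 = 15
LF_B = min(LS_D=14, LS_F=23, LS_G=23, LS_I=17, LS_J=28) = 14; LS_B = 14−7 = 7
LF_A = min(LS_D=14, LS_G=23) = 14; LS_A = 14−14 = 0
Slack_F = LS_F − ES_F = 23 − 7 = 16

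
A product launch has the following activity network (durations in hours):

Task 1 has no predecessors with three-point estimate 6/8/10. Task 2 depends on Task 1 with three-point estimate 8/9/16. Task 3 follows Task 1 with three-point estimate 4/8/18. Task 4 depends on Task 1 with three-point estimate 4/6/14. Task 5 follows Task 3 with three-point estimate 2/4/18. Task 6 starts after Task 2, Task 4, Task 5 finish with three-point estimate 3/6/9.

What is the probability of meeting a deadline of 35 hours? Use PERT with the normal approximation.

0.946

te_Task 1 = (6 + 4·8 + 10)/6 = 48/6 = 8; σ²_Task 1 = ((10−6)/6)² = 0.444
te_Task 2 = (8 + 4·9 + 16)/6 = 60/6 = 10; σ²_Task 2 = ((16−8)/6)² = 1.778
te_Task 3 = (4 + 4·8 + 18)/6 = 54/6 = 9; σ²_Task 3 = ((18−4)/6)² = 5.444
te_Task 4 = (4 + 4·6 + 14)/6 = 42/6 = 7; σ²_Task 4 = ((14−4)/6)² = 2.778
te_Task 5 = (2 + 4·4 + 18)/6 = 36/6 = 6; σ²_Task 5 = ((18−2)/6)² = 7.111
te_Task 6 = (3 + 4·6 + 9)/6 = 36/6 = 6; σ²_Task 6 = ((9−3)/6)² = 1.000

Forward pass:
ES_Task 1 = 0; EF_Task 1 = 8
ES_Task 2 = 8; EF_Task 2 = 8+10 = 18
ES_Task 3 = 8; EF_Task 3 = 8+9 = 17
ES_Task 4 = 8; EF_Task 4 = 8+7 = 15
ES_Task 5 = 17; EF_Task 5 = 17+6 = 23
ES_Task 6 = max(EF_Task 2=18, EF_Task 4=15, EF_Task 5=23) = 23; EF_Task 6 = 23+6 = 29
Expected project duration μ = 29 hours. Critical path: Task 1 → Task 3 → Task 5 → Task 6.

Variance along critical path = 0.444 + 5.444 + 7.111 + 1.000 = 14.000; σ = √14.000 = 3.742 hours.
Z = (35 − 29) / 3.742 = 1.604
P(T ≤ 35) = Φ(1.604) ≈ 0.946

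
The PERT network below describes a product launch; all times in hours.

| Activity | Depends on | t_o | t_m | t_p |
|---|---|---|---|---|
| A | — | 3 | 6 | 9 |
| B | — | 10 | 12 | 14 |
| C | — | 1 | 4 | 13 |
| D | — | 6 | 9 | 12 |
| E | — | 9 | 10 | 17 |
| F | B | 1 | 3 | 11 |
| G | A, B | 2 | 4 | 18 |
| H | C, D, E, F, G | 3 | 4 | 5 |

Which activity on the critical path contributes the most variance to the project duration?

G

te_A = (3 + 4·6 + 9)/6 = 36/6 = 6; σ²_A = ((9−3)/6)² = 1.000
te_B = (10 + 4·12 + 14)/6 = 72/6 = 12; σ²_B = ((14−10)/6)² = 0.444
te_C = (1 + 4·4 + 13)/6 = 30/6 = 5; σ²_C = ((13−1)/6)² = 4.000
te_D = (6 + 4·9 + 12)/6 = 54/6 = 9; σ²_D = ((12−6)/6)² = 1.000
te_E = (9 + 4·10 + 17)/6 = 66/6 = 11; σ²_E = ((17−9)/6)² = 1.778
te_F = (1 + 4·3 + 11)/6 = 24/6 = 4; σ²_F = ((11−1)/6)² = 2.778
te_G = (2 + 4·4 + 18)/6 = 36/6 = 6; σ²_G = ((18−2)/6)² = 7.111
te_H = (3 + 4·4 + 5)/6 = 24/6 = 4; σ²_H = ((5−3)/6)² = 0.111

Forward pass:
ES_A = 0; EF_A = 6
ES_B = 0; EF_B = 12
ES_C = 0; EF_C = 5
ES_D = 0; EF_D = 9
ES_E = 0; EF_E = 11
ES_F = 12; EF_F = 12+4 = 16
ES_G = max(EF_A=6, EF_B=12) = 12; EF_G = 12+6 = 18
ES_H = max(EF_C=5, EF_D=9, EF_E=11, EF_F=16, EF_G=18) = 18; EF_H = 18+4 = 22
Expected project duration μ = 22 hours. Critical path: B → G → H.

Variances on critical path: σ²_B=0.444, σ²_G=7.111, σ²_H=0.111.
Largest is σ²_G = 7.111.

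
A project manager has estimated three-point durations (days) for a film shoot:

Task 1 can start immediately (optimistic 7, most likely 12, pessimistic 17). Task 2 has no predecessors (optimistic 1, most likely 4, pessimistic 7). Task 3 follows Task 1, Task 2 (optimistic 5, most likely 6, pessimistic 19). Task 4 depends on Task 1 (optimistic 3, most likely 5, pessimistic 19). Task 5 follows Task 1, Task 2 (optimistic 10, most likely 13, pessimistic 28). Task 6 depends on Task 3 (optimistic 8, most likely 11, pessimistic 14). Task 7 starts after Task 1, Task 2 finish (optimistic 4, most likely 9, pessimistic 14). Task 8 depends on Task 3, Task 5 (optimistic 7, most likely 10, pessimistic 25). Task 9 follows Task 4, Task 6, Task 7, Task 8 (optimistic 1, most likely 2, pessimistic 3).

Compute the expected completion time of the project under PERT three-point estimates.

te_Task 1 = (7 + 4·12 + 17)/6 = 72/6 = 12
te_Task 2 = (1 + 4·4 + 7)/6 = 24/6 = 4
te_Task 3 = (5 + 4·6 + 19)/6 = 48/6 = 8
te_Task 4 = (3 + 4·5 + 19)/6 = 42/6 = 7
te_Task 5 = (10 + 4·13 + 28)/6 = 90/6 = 15
te_Task 6 = (8 + 4·11 + 14)/6 = 66/6 = 11
te_Task 7 = (4 + 4·9 + 14)/6 = 54/6 = 9
te_Task 8 = (7 + 4·10 + 25)/6 = 72/6 = 12
te_Task 9 = (1 + 4·2 + 3)/6 = 12/6 = 2

Forward pass:
ES_Task 1 = 0; EF_Task 1 = 12
ES_Task 2 = 0; EF_Task 2 = 4
ES_Task 3 = max(EF_Task 1=12, EF_Task 2=4) = 12; EF_Task 3 = 12+8 = 20
ES_Task 4 = 12; EF_Task 4 = 12+7 = 19
ES_Task 5 = max(EF_Task 1=12, EF_Task 2=4) = 12; EF_Task 5 = 12+15 = 27
ES_Task 6 = 20; EF_Task 6 = 20+11 = 31
ES_Task 7 = max(EF_Task 1=12, EF_Task 2=4) = 12; EF_Task 7 = 12+9 = 21
ES_Task 8 = max(EF_Task 3=20, EF_Task 5=27) = 27; EF_Task 8 = 27+12 = 39
ES_Task 9 = max(EF_Task 4=19, EF_Task 6=31, EF_Task 7=21, EF_Task 8=39) = 39; EF_Task 9 = 39+2 = 41
Expected project duration μ = 41 days. Critical path: Task 1 → Task 5 → Task 8 → Task 9.

41 days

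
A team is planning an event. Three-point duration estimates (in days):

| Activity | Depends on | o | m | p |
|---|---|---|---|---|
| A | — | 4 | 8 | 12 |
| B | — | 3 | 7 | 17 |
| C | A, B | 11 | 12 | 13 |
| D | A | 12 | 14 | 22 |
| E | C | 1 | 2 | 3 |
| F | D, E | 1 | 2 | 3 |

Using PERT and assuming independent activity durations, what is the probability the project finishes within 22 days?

0.082

te_A = (4 + 4·8 + 12)/6 = 48/6 = 8; σ²_A = ((12−4)/6)² = 1.778
te_B = (3 + 4·7 + 17)/6 = 48/6 = 8; σ²_B = ((17−3)/6)² = 5.444
te_C = (11 + 4·12 + 13)/6 = 72/6 = 12; σ²_C = ((13−11)/6)² = 0.111
te_D = (12 + 4·14 + 22)/6 = 90/6 = 15; σ²_D = ((22−12)/6)² = 2.778
te_E = (1 + 4·2 + 3)/6 = 12/6 = 2; σ²_E = ((3−1)/6)² = 0.111
te_F = (1 + 4·2 + 3)/6 = 12/6 = 2; σ²_F = ((3−1)/6)² = 0.111

Forward pass:
ES_A = 0; EF_A = 8
ES_B = 0; EF_B = 8
ES_C = max(EF_A=8, EF_B=8) = 8; EF_C = 8+12 = 20
ES_D = 8; EF_D = 8+15 = 23
ES_E = 20; EF_E = 20+2 = 22
ES_F = max(EF_D=23, EF_E=22) = 23; EF_F = 23+2 = 25
Expected project duration μ = 25 days. Critical path: A → D → F.

Variance along critical path = 1.778 + 2.778 + 0.111 = 4.667; σ = √4.667 = 2.160 days.
Z = (22 − 25) / 2.160 = -1.389
P(T ≤ 22) = Φ(-1.389) ≈ 0.082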